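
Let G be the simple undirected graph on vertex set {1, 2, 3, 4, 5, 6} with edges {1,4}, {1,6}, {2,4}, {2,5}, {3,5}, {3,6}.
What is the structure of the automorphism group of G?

G is 2-regular and connected on 6 vertices, i.e. the cycle C_6. The automorphisms of the 6-cycle are exactly the symmetries of a regular 6-gon: the dihedral group D_6, |D_6| = 12.

D_6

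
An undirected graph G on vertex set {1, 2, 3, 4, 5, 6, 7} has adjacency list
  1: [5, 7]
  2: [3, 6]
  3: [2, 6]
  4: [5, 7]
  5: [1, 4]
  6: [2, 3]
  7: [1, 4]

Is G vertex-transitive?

G has two connected components, {1, 4, 5, 7} and {2, 3, 6}; each is 2-regular, so G = C_4 ⊔ C_3. The orbit of 1 under Aut(G) is {1, 4, 5, 7}, which does not contain 2, so G is not vertex-transitive.

No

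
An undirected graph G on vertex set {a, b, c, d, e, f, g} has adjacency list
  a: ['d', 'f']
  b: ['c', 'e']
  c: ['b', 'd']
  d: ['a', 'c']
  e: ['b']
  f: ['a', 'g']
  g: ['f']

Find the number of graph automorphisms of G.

The degree sequence is [2, 2, 2, 2, 1, 2, 1]; the two degree-1 vertices e and g are the ends of a path, so G = P_7. A path has exactly one nontrivial symmetry — reversal — giving Aut(G) of order 2.

2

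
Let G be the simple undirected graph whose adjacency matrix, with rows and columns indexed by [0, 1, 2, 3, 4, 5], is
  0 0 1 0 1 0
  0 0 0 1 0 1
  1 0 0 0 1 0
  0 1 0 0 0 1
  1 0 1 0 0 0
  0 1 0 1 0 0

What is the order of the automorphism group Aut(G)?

G has two connected components, {0, 2, 4} and {1, 3, 5}; each is 2-regular, so G = C_3 ⊔ C_3. With two isomorphic components, Aut(G) = Aut(C_3) ≀ S_2 = (D_3 × D_3) ⋊ Z_2: permute each cycle by D_3, then optionally swap the two cycles. Order 2·(2·3)² = 72.

72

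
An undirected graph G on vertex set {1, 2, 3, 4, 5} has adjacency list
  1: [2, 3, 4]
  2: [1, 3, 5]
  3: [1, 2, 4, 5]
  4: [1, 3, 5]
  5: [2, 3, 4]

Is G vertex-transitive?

Vertex 3 is the only vertex of degree 4, so every automorphism fixes it; G is not vertex-transitive.

No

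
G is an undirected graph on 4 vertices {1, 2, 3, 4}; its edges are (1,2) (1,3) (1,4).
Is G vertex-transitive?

No

Vertex 1 is the only vertex of degree 3, so every automorphism fixes it; G is not vertex-transitive.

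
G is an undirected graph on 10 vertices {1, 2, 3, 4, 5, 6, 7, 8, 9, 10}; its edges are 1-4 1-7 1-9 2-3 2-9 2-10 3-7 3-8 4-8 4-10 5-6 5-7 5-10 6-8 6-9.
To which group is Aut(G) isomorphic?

the symmetric group S_5

G is 3-regular on 10 vertices with no triangles and no 4-cycles (girth 5): this is the Petersen graph. Viewing the Petersen graph as the Kneser graph K(5,2) — vertices are 2-subsets of {1,…,5}, edges join disjoint pairs — its automorphisms are exactly the permutations of the 5-element set, so Aut ≅ S_5 of order 120.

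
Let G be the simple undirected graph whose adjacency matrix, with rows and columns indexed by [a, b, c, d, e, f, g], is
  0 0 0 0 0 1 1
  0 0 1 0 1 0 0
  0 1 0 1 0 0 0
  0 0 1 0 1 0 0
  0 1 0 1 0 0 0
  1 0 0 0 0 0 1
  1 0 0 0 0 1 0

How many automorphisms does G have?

48

G has two connected components, {b, c, d, e} and {a, f, g}; each is 2-regular, so G = C_4 ⊔ C_3. The components are non-isomorphic (different sizes), so Aut(G) = Aut(C_4) × Aut(C_3) = D_4 × D_3 of order 8·6 = 48.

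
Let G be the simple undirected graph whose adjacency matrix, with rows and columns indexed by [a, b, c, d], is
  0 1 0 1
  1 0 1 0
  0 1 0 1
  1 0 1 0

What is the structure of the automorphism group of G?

G is 2-regular and connected on 4 vertices, i.e. the cycle C_4. The automorphisms of the 4-cycle are exactly the symmetries of a regular 4-gon: the dihedral group D_4, |D_4| = 8.

D_4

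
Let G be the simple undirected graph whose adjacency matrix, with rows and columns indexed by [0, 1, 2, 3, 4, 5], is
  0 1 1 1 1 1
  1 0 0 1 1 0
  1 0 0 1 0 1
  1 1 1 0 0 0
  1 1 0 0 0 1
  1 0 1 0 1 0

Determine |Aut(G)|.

10

Vertex 0 is the unique vertex of degree 5; the remaining 5 vertices each have degree 3 and induce a cycle, so G is the wheel on 6 vertices with hub 0. With the hub fixed, the remaining symmetry is that of the rim cycle C_5, giving the dihedral group D_5.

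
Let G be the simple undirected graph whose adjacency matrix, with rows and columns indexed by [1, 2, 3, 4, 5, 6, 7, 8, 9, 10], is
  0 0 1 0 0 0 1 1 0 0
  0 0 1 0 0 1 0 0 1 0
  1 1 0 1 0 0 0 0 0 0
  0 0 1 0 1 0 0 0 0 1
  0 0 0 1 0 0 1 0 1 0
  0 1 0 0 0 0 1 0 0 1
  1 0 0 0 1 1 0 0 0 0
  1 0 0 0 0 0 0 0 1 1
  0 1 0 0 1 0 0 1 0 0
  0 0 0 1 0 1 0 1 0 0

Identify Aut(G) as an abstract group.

G is 3-regular on 10 vertices with no triangles and no 4-cycles (girth 5): this is the Petersen graph. It is a classical fact that the Petersen graph has automorphism group S_5 (order 120), arising from its description as the Kneser graph K(5,2).

S_5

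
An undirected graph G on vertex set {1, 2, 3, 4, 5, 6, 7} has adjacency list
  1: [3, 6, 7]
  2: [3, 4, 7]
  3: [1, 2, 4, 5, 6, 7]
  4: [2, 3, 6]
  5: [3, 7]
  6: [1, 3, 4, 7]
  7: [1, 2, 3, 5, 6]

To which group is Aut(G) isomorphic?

Degrees alone do not determine every vertex (e.g. 1 and 2 both have degree 3), but their neighbour-degree multisets differ: N(1) has degrees [4, 5, 6] while N(2) has degrees [3, 5, 6]. Repeating this refinement separates all vertices, so the only automorphism is the identity.

1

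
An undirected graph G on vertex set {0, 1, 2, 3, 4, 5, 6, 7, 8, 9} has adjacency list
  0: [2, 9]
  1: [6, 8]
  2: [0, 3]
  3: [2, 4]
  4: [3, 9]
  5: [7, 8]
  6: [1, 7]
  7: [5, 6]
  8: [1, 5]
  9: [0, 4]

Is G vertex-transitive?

Yes

G has two connected components, {1, 5, 6, 7, 8} and {0, 2, 3, 4, 9}; each is 2-regular, so G = C_5 ⊔ C_5. Aut of a disjoint union of two copies of C_5 is the wreath product D_5 ≀ Z_2, of order 2·10² = 200. This group acts transitively on the 10 vertices.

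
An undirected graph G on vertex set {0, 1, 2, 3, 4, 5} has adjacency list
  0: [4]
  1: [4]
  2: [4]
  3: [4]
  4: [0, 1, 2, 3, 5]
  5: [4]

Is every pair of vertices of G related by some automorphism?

Vertex 4 is the only vertex of degree 5, so every automorphism fixes it; G is not vertex-transitive.

No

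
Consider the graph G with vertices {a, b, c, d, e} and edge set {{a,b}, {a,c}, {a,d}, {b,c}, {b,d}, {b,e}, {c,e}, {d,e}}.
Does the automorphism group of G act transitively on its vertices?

No

Vertex b is the only vertex of degree 4, so every automorphism fixes it; G is not vertex-transitive.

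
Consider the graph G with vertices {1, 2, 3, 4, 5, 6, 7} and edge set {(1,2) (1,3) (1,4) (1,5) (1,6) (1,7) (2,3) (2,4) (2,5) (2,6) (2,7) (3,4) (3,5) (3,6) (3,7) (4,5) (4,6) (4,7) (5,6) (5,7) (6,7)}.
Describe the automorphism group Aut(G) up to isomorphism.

All 7 vertices are pairwise adjacent: G = K_7. Any permutation of the 7 vertices preserves K_7, so Aut(K_7) = S_7 of order 7! = 5040.

the symmetric group on 7 letters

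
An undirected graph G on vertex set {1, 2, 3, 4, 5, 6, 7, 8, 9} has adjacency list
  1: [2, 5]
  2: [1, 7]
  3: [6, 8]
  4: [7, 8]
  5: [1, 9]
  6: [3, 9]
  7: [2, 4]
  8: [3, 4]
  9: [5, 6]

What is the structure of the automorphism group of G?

D_9

G is 2-regular and connected on 9 vertices, i.e. the cycle C_9. C_9 has 9 rotations and 9 reflections, so Aut(C_9) ≅ D_9 of order 18.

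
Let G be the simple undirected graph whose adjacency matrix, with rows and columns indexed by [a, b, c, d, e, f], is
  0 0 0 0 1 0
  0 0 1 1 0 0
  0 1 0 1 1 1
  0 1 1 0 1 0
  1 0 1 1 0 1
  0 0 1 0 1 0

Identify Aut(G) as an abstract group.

1

Degrees alone do not determine every vertex (e.g. b and f both have degree 2), but their neighbour-degree multisets differ: N(b) has degrees [3, 4] while N(f) has degrees [4, 4]. Repeating this refinement separates all vertices, so the only automorphism is the identity.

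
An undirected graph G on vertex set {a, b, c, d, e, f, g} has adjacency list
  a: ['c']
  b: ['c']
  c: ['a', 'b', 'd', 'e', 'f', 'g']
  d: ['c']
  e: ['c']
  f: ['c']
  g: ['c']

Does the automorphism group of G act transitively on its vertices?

No

Vertex c is the only vertex of degree 6, so every automorphism fixes it; G is not vertex-transitive.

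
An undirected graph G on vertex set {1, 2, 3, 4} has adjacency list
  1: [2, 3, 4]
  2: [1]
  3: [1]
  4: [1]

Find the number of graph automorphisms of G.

6

Vertex 1 has degree 3 and every other vertex has degree 1, so G is the star K_{1,3} with centre 1. The 3 leaves are pairwise interchangeable while the centre is fixed, giving Aut(G) = S_3.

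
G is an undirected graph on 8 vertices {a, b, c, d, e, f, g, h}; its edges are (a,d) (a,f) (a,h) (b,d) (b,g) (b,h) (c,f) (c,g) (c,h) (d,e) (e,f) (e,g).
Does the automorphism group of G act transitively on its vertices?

Yes

G is 3-regular and bipartite on 2^3 = 8 vertices with girth 4; it is the hypercube graph Q_3. The symmetry group of the 3-cube is the hyperoctahedral group B_3 = Z_2 ≀ S_3, of order 2^3·3! = 48. This group acts transitively on the 8 vertices.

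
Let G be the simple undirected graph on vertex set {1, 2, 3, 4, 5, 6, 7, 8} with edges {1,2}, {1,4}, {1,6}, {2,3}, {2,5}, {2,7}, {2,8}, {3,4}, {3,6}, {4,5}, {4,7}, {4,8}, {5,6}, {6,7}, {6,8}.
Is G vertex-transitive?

No

Automorphisms preserve degree, but G has vertices of degree 3 and vertices of degree 5; no automorphism maps one to the other, so G is not vertex-transitive.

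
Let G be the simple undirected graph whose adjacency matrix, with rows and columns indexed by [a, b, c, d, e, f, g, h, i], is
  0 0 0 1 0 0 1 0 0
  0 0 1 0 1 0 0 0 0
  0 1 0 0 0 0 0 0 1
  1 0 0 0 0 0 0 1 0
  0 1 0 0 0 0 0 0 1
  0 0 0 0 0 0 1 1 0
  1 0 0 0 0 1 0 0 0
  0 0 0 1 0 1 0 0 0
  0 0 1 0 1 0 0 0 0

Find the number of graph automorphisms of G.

80

G has two connected components, {a, d, f, g, h} and {b, c, e, i}; each is 2-regular, so G = C_5 ⊔ C_4. No automorphism exchanges components of different sizes, hence Aut(G) is the direct product D_5 × D_4, order 80.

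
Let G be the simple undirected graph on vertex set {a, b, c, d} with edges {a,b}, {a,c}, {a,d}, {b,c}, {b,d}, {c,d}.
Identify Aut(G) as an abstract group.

Every vertex has degree 3, so G is the complete graph K_4. Any permutation of the 4 vertices preserves K_4, so Aut(K_4) = S_4 of order 4! = 24.

S_4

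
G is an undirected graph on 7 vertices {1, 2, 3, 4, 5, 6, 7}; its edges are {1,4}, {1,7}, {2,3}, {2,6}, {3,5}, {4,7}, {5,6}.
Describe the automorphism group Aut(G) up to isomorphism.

G has two connected components, {2, 3, 5, 6} and {1, 4, 7}; each is 2-regular, so G = C_4 ⊔ C_3. No automorphism exchanges components of different sizes, hence Aut(G) is the direct product D_4 × D_3, order 48.

D_4 × D_3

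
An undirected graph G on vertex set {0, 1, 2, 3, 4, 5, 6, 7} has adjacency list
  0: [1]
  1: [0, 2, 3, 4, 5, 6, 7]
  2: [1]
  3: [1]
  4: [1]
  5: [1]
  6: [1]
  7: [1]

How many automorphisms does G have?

5040

Vertex 1 has degree 7 and every other vertex has degree 1, so G is the star K_{1,7} with centre 1. The 7 leaves are pairwise interchangeable while the centre is fixed, giving Aut(G) = S_7.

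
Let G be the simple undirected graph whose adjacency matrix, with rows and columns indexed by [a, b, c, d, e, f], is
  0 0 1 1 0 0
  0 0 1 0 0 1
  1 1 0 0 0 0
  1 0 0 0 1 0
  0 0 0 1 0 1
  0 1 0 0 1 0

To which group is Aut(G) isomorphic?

the dihedral group of order 12

G is 2-regular and connected on 6 vertices, i.e. the cycle C_6. The automorphisms of the 6-cycle are exactly the symmetries of a regular 6-gon: the dihedral group D_6, |D_6| = 12.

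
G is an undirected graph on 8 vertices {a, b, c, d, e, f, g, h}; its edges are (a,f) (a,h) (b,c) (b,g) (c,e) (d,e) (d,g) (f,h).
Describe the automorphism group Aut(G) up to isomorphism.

D_3 × D_5

G has two connected components, {b, c, d, e, g} and {a, f, h}; each is 2-regular, so G = C_5 ⊔ C_3. No automorphism exchanges components of different sizes, hence Aut(G) is the direct product D_3 × D_5, order 60.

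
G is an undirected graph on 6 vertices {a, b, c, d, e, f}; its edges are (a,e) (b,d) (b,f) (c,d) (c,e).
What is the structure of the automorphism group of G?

The degree sequence is [1, 2, 2, 2, 2, 1]; the two degree-1 vertices a and f are the ends of a path, so G = P_6. A path has exactly one nontrivial symmetry — reversal — giving Aut(G) of order 2.

C_2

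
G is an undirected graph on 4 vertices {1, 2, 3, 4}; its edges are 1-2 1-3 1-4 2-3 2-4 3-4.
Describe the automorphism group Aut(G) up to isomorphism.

S_4

Every vertex has degree 3, so G is the complete graph K_4. Every bijection on the vertex set is an automorphism of K_4; hence Aut(K_4) ≅ S_4, order 24.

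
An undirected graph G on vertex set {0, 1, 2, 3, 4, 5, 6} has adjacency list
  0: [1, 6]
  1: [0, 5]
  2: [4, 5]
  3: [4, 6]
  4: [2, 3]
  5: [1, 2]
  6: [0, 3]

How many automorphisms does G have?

G is 2-regular and connected on 7 vertices, i.e. the cycle C_7. The automorphisms of the 7-cycle are exactly the symmetries of a regular 7-gon: the dihedral group D_7, |D_7| = 14.

14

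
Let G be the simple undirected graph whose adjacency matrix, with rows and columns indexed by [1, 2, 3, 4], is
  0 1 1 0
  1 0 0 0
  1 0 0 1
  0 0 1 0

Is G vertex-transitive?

No

Automorphisms preserve degree, but G has vertices of degree 1 and vertices of degree 2; no automorphism maps one to the other, so G is not vertex-transitive.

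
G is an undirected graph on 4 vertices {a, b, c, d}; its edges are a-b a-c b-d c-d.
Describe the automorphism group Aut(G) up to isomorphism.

D_4

G is 2-regular and bipartite on 2^2 = 4 vertices with girth 4; it is the hypercube graph Q_2. Aut(Q_2) consists of the signed permutations of the 2 coordinate axes: 2! permutations times 2^2 sign flips, so |Aut| = 2^2·2! = 8.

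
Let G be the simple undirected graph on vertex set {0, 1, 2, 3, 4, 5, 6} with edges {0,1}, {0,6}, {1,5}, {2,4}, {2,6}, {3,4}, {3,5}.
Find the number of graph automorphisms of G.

Every vertex has degree 2 and the graph is connected, so G is the 7-cycle C_7. C_7 has 7 rotations and 7 reflections, so Aut(C_7) ≅ D_7 of order 14.

14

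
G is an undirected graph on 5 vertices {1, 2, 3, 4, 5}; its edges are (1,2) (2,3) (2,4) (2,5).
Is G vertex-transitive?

No

Vertex 2 is the only vertex of degree 4, so every automorphism fixes it; G is not vertex-transitive.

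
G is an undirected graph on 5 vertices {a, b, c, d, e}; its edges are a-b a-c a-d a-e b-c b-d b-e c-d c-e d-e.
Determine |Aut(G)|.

120

Every vertex has degree 4, so G is the complete graph K_5. Any permutation of the 5 vertices preserves K_5, so Aut(K_5) = S_5 of order 5! = 120.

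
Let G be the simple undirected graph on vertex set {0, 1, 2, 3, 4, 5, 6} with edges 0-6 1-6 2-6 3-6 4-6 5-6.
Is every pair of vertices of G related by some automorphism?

No

Vertex 6 is the only vertex of degree 6, so every automorphism fixes it; G is not vertex-transitive.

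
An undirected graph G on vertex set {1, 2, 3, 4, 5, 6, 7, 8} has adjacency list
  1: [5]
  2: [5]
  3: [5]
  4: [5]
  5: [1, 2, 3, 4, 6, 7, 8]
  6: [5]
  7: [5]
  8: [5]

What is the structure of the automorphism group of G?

S_7

Vertex 5 has degree 7 and every other vertex has degree 1, so G is the star K_{1,7} with centre 5. Any automorphism fixes the centre and permutes the 7 leaves freely, so Aut(G) ≅ S_7 of order 7! = 5040.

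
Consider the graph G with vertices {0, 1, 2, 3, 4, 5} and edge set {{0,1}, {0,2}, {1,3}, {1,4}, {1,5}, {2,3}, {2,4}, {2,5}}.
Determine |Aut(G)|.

48

The vertices split by degree into {1, 2} (degree 4) and {0, 3, 4, 5} (degree 2); every edge runs between the two parts, so G is the complete bipartite graph K_{2,4}. The parts have unequal sizes, so no automorphism swaps them; each part is permuted independently, giving S_4 × S_2 of order 4!·2! = 48.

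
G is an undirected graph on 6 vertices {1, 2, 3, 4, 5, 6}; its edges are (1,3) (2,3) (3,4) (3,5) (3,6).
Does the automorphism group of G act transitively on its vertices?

No

Vertex 3 is the only vertex of degree 5, so every automorphism fixes it; G is not vertex-transitive.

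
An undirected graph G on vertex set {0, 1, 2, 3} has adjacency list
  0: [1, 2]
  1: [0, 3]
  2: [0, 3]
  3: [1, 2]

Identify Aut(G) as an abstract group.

(S_2 × S_2) ⋊ Z_2

G is 2-regular and bipartite with parts {0, 3} and {1, 2} (each part is independent and every cross-pair is an edge), so G = K_{2,2}. Each part can be permuted independently (S_2 × S_2) and the two equal-size parts can also be swapped, giving (S_2 × S_2) ⋊ Z_2 of order 2·(2!)² = 8.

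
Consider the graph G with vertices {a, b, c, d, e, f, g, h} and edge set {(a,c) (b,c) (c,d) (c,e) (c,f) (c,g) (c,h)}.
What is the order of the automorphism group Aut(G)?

Vertex c has degree 7 and every other vertex has degree 1, so G is the star K_{1,7} with centre c. Any automorphism fixes the centre and permutes the 7 leaves freely, so Aut(G) ≅ S_7 of order 7! = 5040.

5040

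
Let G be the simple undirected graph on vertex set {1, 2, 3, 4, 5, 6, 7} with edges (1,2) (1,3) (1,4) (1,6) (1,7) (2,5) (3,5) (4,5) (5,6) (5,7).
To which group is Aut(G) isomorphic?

S_5 × S_2

The vertices split by degree into {1, 5} (degree 5) and {2, 3, 4, 6, 7} (degree 2); every edge runs between the two parts, so G is the complete bipartite graph K_{2,5}. Automorphisms preserve the bipartition setwise (since the parts differ in size) and act as S_5 × S_2 within it; |Aut| = 240.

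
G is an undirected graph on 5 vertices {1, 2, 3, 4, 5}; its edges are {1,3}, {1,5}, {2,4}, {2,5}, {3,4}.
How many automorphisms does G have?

Every vertex has degree 2 and the graph is connected, so G is the 5-cycle C_5. The automorphisms of the 5-cycle are exactly the symmetries of a regular 5-gon: the dihedral group D_5, |D_5| = 10.

10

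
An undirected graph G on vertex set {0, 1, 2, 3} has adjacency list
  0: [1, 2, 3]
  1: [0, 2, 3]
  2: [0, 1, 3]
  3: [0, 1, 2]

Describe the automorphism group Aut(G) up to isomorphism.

All 4 vertices are pairwise adjacent: G = K_4. Every bijection on the vertex set is an automorphism of K_4; hence Aut(K_4) ≅ S_4, order 24.

S_4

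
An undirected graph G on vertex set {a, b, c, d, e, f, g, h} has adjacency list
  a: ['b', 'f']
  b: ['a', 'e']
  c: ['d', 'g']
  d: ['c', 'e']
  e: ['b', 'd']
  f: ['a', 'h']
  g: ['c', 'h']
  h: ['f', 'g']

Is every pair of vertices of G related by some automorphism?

G is 2-regular and connected on 8 vertices, i.e. the cycle C_8. The automorphisms of the 8-cycle are exactly the symmetries of a regular 8-gon: the dihedral group D_8, |D_8| = 16. This group acts transitively on the 8 vertices.

Yes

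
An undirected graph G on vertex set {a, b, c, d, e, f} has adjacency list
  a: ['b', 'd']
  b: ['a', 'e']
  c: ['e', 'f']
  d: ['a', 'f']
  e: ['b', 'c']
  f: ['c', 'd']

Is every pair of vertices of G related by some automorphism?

Yes

Every vertex has degree 2 and the graph is connected, so G is the 6-cycle C_6. The automorphisms of the 6-cycle are exactly the symmetries of a regular 6-gon: the dihedral group D_6, |D_6| = 12. Under this action every vertex can be carried to every other, so G is vertex-transitive.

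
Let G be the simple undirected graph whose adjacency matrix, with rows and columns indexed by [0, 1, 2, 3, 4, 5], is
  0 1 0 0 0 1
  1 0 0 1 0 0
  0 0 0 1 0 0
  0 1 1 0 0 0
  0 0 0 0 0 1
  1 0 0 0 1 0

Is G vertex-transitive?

Automorphisms preserve degree, but G has vertices of degree 1 and vertices of degree 2; no automorphism maps one to the other, so G is not vertex-transitive.

No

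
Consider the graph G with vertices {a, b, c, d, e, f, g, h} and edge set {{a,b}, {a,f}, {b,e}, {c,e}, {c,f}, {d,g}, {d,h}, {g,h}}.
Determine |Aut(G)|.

G has two connected components, {a, b, c, e, f} and {d, g, h}; each is 2-regular, so G = C_5 ⊔ C_3. The components are non-isomorphic (different sizes), so Aut(G) = Aut(C_5) × Aut(C_3) = D_5 × D_3 of order 10·6 = 60.

60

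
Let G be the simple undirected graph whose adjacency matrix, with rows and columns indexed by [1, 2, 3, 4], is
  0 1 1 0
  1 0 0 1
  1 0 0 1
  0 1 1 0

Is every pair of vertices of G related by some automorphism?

Yes

G is 2-regular and connected on 4 vertices, i.e. the cycle C_4. C_4 has 4 rotations and 4 reflections, so Aut(C_4) ≅ D_4 of order 8. Under this action every vertex can be carried to every other, so G is vertex-transitive.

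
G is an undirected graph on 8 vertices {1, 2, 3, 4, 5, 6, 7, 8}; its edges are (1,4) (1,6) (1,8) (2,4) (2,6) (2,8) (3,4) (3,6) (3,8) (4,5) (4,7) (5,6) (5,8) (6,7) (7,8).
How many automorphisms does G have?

720

The vertices split by degree into {4, 6, 8} (degree 5) and {1, 2, 3, 5, 7} (degree 3); every edge runs between the two parts, so G is the complete bipartite graph K_{3,5}. Automorphisms preserve the bipartition setwise (since the parts differ in size) and act as S_3 × S_5 within it; |Aut| = 720.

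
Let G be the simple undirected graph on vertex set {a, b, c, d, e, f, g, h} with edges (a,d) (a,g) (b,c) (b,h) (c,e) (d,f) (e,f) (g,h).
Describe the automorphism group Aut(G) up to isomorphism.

Every vertex has degree 2 and the graph is connected, so G is the 8-cycle C_8. C_8 has 8 rotations and 8 reflections, so Aut(C_8) ≅ D_8 of order 16.

the dihedral group of order 16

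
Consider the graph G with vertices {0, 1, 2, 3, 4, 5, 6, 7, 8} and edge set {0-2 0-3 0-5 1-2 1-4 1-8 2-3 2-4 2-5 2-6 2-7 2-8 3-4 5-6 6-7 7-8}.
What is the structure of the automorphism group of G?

Vertex 2 is the unique vertex of degree 8; the remaining 8 vertices each have degree 3 and induce a cycle, so G is the wheel on 9 vertices with hub 2. With the hub fixed, the remaining symmetry is that of the rim cycle C_8, giving the dihedral group D_8.

the dihedral group of order 16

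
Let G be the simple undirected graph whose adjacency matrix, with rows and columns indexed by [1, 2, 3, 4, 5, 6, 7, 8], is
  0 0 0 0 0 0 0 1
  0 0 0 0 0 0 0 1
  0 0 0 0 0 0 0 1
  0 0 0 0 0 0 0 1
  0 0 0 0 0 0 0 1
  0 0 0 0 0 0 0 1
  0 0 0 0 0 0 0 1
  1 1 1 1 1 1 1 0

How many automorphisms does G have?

Vertex 8 has degree 7 and every other vertex has degree 1, so G is the star K_{1,7} with centre 8. Any automorphism fixes the centre and permutes the 7 leaves freely, so Aut(G) ≅ S_7 of order 7! = 5040.

5040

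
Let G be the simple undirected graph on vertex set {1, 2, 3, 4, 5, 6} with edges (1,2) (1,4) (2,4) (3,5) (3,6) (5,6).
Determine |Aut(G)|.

72

G has two connected components, {1, 2, 4} and {3, 5, 6}; each is 2-regular, so G = C_3 ⊔ C_3. Aut of a disjoint union of two copies of C_3 is the wreath product D_3 ≀ Z_2, of order 2·6² = 72.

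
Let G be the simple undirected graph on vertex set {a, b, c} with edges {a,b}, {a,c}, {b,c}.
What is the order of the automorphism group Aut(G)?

6

All 3 vertices are pairwise adjacent: G = K_3. Every bijection on the vertex set is an automorphism of K_3; hence Aut(K_3) ≅ S_3, order 6.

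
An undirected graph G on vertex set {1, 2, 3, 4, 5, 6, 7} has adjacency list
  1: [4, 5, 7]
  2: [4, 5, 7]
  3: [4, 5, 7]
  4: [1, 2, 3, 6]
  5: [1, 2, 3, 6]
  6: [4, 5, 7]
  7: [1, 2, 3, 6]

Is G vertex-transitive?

Automorphisms preserve degree, but G has vertices of degree 3 and vertices of degree 4; no automorphism maps one to the other, so G is not vertex-transitive.

No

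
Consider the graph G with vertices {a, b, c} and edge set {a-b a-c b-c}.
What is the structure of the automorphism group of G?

Every vertex has degree 2, so G is the complete graph K_3. Every bijection on the vertex set is an automorphism of K_3; hence Aut(K_3) ≅ S_3, order 6.

S_3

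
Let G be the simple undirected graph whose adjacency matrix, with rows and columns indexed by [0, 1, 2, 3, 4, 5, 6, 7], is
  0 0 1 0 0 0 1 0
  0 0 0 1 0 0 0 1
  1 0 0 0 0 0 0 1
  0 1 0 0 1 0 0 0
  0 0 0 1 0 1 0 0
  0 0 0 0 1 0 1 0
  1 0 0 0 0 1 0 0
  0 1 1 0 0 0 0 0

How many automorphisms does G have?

16

G is 2-regular and connected on 8 vertices, i.e. the cycle C_8. C_8 has 8 rotations and 8 reflections, so Aut(C_8) ≅ D_8 of order 16.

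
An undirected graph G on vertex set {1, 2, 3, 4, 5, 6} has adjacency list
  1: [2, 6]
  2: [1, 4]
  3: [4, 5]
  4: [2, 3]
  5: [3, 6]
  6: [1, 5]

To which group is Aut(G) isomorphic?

Every vertex has degree 2 and the graph is connected, so G is the 6-cycle C_6. The automorphisms of the 6-cycle are exactly the symmetries of a regular 6-gon: the dihedral group D_6, |D_6| = 12.

D_6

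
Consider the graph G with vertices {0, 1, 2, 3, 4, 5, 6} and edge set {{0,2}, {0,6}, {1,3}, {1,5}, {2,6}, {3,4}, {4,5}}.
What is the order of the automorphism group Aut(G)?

G has two connected components, {1, 3, 4, 5} and {0, 2, 6}; each is 2-regular, so G = C_4 ⊔ C_3. No automorphism exchanges components of different sizes, hence Aut(G) is the direct product D_3 × D_4, order 48.

48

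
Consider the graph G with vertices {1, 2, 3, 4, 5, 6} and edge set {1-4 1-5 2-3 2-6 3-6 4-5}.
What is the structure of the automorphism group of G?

(D_3 × D_3) ⋊ Z_2

G has two connected components, {2, 3, 6} and {1, 4, 5}; each is 2-regular, so G = C_3 ⊔ C_3. With two isomorphic components, Aut(G) = Aut(C_3) ≀ S_2 = (D_3 × D_3) ⋊ Z_2: permute each cycle by D_3, then optionally swap the two cycles. Order 2·(2·3)² = 72.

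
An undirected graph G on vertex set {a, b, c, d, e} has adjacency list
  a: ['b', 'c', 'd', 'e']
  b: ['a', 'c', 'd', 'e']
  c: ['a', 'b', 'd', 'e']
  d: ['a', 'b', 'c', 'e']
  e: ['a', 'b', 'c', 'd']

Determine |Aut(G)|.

All 5 vertices are pairwise adjacent: G = K_5. Every bijection on the vertex set is an automorphism of K_5; hence Aut(K_5) ≅ S_5, order 120.

120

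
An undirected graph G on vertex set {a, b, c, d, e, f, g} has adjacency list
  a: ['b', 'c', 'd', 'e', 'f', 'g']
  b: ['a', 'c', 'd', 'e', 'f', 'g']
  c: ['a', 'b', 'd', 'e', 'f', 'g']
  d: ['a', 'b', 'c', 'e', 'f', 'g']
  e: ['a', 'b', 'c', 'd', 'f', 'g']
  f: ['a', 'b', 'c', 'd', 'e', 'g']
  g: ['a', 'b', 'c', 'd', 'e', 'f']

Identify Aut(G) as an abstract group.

All 7 vertices are pairwise adjacent: G = K_7. Every bijection on the vertex set is an automorphism of K_7; hence Aut(K_7) ≅ S_7, order 5040.

the symmetric group on 7 letters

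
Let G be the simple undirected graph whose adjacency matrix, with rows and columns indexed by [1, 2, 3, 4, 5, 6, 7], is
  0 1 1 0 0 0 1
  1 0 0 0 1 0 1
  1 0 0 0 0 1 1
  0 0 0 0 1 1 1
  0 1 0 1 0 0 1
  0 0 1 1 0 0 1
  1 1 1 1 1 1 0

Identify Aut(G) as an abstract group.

Vertex 7 is the unique vertex of degree 6; the remaining 6 vertices each have degree 3 and induce a cycle, so G is the wheel on 7 vertices with hub 7. With the hub fixed, the remaining symmetry is that of the rim cycle C_6, giving the dihedral group D_6.

the dihedral group of order 12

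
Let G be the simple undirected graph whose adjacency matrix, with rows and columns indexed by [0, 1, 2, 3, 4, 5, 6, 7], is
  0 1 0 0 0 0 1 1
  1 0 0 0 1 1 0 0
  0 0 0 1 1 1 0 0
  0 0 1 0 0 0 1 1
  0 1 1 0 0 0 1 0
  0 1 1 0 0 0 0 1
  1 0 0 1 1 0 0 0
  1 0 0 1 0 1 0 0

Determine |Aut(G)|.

48

G is 3-regular and bipartite on 2^3 = 8 vertices with girth 4; it is the hypercube graph Q_3. Aut(Q_3) consists of the signed permutations of the 3 coordinate axes: 3! permutations times 2^3 sign flips, so |Aut| = 2^3·3! = 48.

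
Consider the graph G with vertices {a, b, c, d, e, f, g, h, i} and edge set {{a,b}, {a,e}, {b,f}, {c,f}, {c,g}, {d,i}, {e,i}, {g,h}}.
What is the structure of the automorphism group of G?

Z_2

The degree sequence is [2, 2, 2, 1, 2, 2, 2, 1, 2]; the two degree-1 vertices d and h are the ends of a path, so G = P_9. A path has exactly one nontrivial symmetry — reversal — giving Aut(G) of order 2.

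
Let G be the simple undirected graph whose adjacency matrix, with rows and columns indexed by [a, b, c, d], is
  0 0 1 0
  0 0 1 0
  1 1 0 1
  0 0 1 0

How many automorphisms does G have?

Vertex c has degree 3 and every other vertex has degree 1, so G is the star K_{1,3} with centre c. The 3 leaves are pairwise interchangeable while the centre is fixed, giving Aut(G) = S_3.

6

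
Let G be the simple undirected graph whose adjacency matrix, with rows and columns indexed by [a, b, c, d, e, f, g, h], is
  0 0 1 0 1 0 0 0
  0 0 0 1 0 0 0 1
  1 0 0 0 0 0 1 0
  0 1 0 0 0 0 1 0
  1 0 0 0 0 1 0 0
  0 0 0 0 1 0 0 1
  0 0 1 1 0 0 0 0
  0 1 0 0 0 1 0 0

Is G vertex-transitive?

Yes

Every vertex has degree 2 and the graph is connected, so G is the 8-cycle C_8. C_8 has 8 rotations and 8 reflections, so Aut(C_8) ≅ D_8 of order 16. Under this action every vertex can be carried to every other, so G is vertex-transitive.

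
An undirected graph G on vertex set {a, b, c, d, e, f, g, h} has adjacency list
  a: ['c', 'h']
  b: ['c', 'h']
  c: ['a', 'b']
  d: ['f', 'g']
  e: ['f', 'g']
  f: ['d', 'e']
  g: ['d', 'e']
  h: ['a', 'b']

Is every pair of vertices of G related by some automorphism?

G has two connected components, {d, e, f, g} and {a, b, c, h}; each is 2-regular, so G = C_4 ⊔ C_4. Aut of a disjoint union of two copies of C_4 is the wreath product D_4 ≀ Z_2, of order 2·8² = 128. This group acts transitively on the 8 vertices.

Yes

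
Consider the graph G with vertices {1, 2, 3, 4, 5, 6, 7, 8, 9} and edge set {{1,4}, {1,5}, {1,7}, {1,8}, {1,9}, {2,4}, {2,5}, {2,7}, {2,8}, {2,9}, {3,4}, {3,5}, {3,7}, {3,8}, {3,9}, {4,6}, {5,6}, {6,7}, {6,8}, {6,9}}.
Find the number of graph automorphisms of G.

2880

The vertices split by degree into {1, 2, 3, 6} (degree 5) and {4, 5, 7, 8, 9} (degree 4); every edge runs between the two parts, so G is the complete bipartite graph K_{4,5}. Automorphisms preserve the bipartition setwise (since the parts differ in size) and act as S_5 × S_4 within it; |Aut| = 2880.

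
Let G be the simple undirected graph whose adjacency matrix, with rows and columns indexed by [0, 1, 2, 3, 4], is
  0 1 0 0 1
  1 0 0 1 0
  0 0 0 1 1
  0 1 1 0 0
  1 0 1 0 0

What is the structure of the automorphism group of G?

the dihedral group of order 10

G is 2-regular and connected on 5 vertices, i.e. the cycle C_5. The automorphisms of the 5-cycle are exactly the symmetries of a regular 5-gon: the dihedral group D_5, |D_5| = 10.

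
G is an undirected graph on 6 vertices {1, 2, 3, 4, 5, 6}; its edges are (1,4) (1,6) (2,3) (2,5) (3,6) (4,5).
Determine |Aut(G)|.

Every vertex has degree 2 and the graph is connected, so G is the 6-cycle C_6. C_6 has 6 rotations and 6 reflections, so Aut(C_6) ≅ D_6 of order 12.

12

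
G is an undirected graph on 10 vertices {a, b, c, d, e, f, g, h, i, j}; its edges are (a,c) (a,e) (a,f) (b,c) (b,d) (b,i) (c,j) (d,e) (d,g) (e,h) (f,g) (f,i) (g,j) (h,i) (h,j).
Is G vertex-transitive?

G is 3-regular on 10 vertices with no triangles and no 4-cycles (girth 5): this is the Petersen graph. Viewing the Petersen graph as the Kneser graph K(5,2) — vertices are 2-subsets of {1,…,5}, edges join disjoint pairs — its automorphisms are exactly the permutations of the 5-element set, so Aut ≅ S_5 of order 120. Under this action every vertex can be carried to every other, so G is vertex-transitive.

Yes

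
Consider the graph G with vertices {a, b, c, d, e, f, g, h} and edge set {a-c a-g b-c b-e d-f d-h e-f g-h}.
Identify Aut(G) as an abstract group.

D_8

Every vertex has degree 2 and the graph is connected, so G is the 8-cycle C_8. The automorphisms of the 8-cycle are exactly the symmetries of a regular 8-gon: the dihedral group D_8, |D_8| = 16.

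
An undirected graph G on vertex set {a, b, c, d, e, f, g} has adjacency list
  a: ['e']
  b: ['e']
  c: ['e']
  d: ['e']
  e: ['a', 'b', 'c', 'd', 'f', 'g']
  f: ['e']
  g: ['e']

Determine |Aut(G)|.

720

Vertex e has degree 6 and every other vertex has degree 1, so G is the star K_{1,6} with centre e. Any automorphism fixes the centre and permutes the 6 leaves freely, so Aut(G) ≅ S_6 of order 6! = 720.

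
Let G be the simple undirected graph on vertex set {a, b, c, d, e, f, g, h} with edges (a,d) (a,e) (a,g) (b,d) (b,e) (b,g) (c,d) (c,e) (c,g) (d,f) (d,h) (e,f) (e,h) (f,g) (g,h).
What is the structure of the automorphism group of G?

S_3 × S_5

The vertices split by degree into {d, e, g} (degree 5) and {a, b, c, f, h} (degree 3); every edge runs between the two parts, so G is the complete bipartite graph K_{3,5}. The parts have unequal sizes, so no automorphism swaps them; each part is permuted independently, giving S_3 × S_5 of order 3!·5! = 720.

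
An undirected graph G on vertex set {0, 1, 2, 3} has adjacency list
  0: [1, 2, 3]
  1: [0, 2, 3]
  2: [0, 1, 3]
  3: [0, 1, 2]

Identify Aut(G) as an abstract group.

the symmetric group on 4 letters

All 4 vertices are pairwise adjacent: G = K_4. Every bijection on the vertex set is an automorphism of K_4; hence Aut(K_4) ≅ S_4, order 24.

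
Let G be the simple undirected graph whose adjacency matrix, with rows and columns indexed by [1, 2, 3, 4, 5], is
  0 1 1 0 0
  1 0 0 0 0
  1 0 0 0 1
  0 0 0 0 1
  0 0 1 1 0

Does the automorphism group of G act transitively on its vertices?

Automorphisms preserve degree, but G has vertices of degree 1 and vertices of degree 2; no automorphism maps one to the other, so G is not vertex-transitive.

No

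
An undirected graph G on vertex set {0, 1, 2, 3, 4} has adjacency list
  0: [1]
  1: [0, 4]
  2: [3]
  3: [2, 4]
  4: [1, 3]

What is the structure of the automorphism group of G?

The degree sequence is [1, 2, 1, 2, 2]; the two degree-1 vertices 0 and 2 are the ends of a path, so G = P_5. A path has exactly one nontrivial symmetry — reversal — giving Aut(G) of order 2.

the cyclic group of order 2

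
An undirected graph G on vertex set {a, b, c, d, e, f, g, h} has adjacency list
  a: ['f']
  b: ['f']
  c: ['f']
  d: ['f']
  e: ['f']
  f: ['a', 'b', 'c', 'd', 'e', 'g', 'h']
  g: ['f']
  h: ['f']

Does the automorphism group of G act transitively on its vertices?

No

Vertex f is the only vertex of degree 7, so every automorphism fixes it; G is not vertex-transitive.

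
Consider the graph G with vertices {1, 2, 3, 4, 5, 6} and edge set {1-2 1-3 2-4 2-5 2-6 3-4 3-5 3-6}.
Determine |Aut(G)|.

48

The vertices split by degree into {2, 3} (degree 4) and {1, 4, 5, 6} (degree 2); every edge runs between the two parts, so G is the complete bipartite graph K_{2,4}. Automorphisms preserve the bipartition setwise (since the parts differ in size) and act as S_2 × S_4 within it; |Aut| = 48.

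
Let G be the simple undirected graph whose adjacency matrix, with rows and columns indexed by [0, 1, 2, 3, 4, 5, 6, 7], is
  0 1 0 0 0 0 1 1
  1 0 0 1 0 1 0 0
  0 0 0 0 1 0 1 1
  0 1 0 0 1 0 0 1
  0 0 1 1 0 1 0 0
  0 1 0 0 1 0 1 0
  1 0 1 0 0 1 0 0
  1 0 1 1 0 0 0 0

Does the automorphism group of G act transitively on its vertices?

Yes

G is 3-regular and bipartite on 2^3 = 8 vertices with girth 4; it is the hypercube graph Q_3. Aut(Q_3) consists of the signed permutations of the 3 coordinate axes: 3! permutations times 2^3 sign flips, so |Aut| = 2^3·3! = 48. Under this action every vertex can be carried to every other, so G is vertex-transitive.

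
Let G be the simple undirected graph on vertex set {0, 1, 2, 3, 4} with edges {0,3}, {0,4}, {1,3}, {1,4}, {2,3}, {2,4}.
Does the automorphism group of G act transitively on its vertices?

Automorphisms preserve degree, but G has vertices of degree 2 and vertices of degree 3; no automorphism maps one to the other, so G is not vertex-transitive.

No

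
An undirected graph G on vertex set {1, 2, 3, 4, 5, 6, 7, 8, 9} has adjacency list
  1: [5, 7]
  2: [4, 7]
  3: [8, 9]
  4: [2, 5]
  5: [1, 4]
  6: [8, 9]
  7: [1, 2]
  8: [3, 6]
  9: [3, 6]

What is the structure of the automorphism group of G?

D_5 × D_4

G has two connected components, {1, 2, 4, 5, 7} and {3, 6, 8, 9}; each is 2-regular, so G = C_5 ⊔ C_4. The components are non-isomorphic (different sizes), so Aut(G) = Aut(C_5) × Aut(C_4) = D_5 × D_4 of order 10·8 = 80.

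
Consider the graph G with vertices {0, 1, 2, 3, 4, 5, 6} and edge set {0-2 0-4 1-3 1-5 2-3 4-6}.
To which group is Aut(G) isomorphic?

The degree sequence is [2, 2, 2, 2, 2, 1, 1]; the two degree-1 vertices 5 and 6 are the ends of a path, so G = P_7. The only nontrivial automorphism of a path is the end-to-end reflection, so Aut(G) ≅ Z_2.

C_2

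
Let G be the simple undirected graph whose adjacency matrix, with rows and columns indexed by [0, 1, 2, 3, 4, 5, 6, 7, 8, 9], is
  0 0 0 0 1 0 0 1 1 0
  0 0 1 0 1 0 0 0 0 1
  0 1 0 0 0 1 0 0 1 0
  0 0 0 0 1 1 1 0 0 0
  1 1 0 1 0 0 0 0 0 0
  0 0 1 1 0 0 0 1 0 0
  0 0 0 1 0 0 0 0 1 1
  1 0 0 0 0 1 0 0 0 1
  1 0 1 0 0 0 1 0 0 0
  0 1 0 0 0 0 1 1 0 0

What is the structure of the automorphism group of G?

the symmetric group S_5

G is 3-regular on 10 vertices with no triangles and no 4-cycles (girth 5): this is the Petersen graph. Viewing the Petersen graph as the Kneser graph K(5,2) — vertices are 2-subsets of {1,…,5}, edges join disjoint pairs — its automorphisms are exactly the permutations of the 5-element set, so Aut ≅ S_5 of order 120.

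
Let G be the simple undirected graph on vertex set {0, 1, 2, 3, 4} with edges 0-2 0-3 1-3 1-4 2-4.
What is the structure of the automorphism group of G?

D_5

G is 2-regular and connected on 5 vertices, i.e. the cycle C_5. C_5 has 5 rotations and 5 reflections, so Aut(C_5) ≅ D_5 of order 10.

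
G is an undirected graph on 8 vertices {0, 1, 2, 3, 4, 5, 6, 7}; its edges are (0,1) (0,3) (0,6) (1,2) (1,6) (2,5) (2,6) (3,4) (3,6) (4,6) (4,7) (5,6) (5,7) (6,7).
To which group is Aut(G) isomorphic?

the dihedral group of order 14

Vertex 6 is the unique vertex of degree 7; the remaining 7 vertices each have degree 3 and induce a cycle, so G is the wheel on 8 vertices with hub 6. Every automorphism fixes the hub and acts on the rim 7-cycle, so Aut(G) ≅ Aut(C_7) = D_7 of order 14.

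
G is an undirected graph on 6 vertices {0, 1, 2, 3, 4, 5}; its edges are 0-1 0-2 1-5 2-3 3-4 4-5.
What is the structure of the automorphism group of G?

Every vertex has degree 2 and the graph is connected, so G is the 6-cycle C_6. C_6 has 6 rotations and 6 reflections, so Aut(C_6) ≅ D_6 of order 12.

D_6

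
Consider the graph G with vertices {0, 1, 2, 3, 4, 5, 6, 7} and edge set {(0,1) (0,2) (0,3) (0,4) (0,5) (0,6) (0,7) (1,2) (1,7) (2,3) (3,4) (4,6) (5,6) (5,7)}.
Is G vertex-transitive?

Vertex 0 is the only vertex of degree 7, so every automorphism fixes it; G is not vertex-transitive.

No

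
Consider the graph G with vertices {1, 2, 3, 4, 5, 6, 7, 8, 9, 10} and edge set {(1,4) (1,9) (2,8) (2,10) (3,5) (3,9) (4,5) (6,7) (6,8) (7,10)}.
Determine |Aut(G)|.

200

G has two connected components, {2, 6, 7, 8, 10} and {1, 3, 4, 5, 9}; each is 2-regular, so G = C_5 ⊔ C_5. With two isomorphic components, Aut(G) = Aut(C_5) ≀ S_2 = (D_5 × D_5) ⋊ Z_2: permute each cycle by D_5, then optionally swap the two cycles. Order 2·(2·5)² = 200.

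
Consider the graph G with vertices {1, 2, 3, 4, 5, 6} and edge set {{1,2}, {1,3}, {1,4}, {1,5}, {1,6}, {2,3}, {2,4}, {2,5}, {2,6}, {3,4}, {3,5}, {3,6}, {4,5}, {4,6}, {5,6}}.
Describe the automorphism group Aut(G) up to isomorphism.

All 6 vertices are pairwise adjacent: G = K_6. Every bijection on the vertex set is an automorphism of K_6; hence Aut(K_6) ≅ S_6, order 720.

the symmetric group on 6 letters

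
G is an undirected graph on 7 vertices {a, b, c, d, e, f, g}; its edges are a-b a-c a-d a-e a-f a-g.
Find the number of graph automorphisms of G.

Vertex a has degree 6 and every other vertex has degree 1, so G is the star K_{1,6} with centre a. The 6 leaves are pairwise interchangeable while the centre is fixed, giving Aut(G) = S_6.

720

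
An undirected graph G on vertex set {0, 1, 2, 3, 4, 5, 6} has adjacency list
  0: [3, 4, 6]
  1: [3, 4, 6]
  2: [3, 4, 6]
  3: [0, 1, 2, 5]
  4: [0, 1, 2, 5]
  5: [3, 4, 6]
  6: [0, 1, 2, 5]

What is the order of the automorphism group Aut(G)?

The vertices split by degree into {3, 4, 6} (degree 4) and {0, 1, 2, 5} (degree 3); every edge runs between the two parts, so G is the complete bipartite graph K_{3,4}. Automorphisms preserve the bipartition setwise (since the parts differ in size) and act as S_3 × S_4 within it; |Aut| = 144.

144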